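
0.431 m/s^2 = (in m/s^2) 0.431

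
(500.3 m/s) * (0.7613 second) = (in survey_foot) 1250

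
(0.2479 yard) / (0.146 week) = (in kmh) 9.242e-06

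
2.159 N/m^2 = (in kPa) 0.002159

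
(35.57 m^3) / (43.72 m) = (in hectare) 8.136e-05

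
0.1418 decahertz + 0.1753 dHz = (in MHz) 1.436e-06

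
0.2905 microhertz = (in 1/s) 2.905e-07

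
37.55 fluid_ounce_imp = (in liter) 1.067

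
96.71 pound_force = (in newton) 430.2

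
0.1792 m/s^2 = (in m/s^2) 0.1792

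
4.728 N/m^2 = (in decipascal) 47.28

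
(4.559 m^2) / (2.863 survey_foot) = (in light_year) 5.522e-16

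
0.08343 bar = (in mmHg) 62.58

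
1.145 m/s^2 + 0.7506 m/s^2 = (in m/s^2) 1.896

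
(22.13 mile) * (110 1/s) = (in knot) 7.615e+06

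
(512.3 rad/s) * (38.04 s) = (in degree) 1.117e+06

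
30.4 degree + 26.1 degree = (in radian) 0.9861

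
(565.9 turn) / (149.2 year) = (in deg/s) 4.33e-05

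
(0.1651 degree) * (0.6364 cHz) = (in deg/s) 0.001051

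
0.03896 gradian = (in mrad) 0.612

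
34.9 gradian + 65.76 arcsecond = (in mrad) 548.5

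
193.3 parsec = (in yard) 6.523e+18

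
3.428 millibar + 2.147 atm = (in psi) 31.6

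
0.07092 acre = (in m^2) 287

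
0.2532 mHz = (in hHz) 2.532e-06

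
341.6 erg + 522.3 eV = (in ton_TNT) 8.164e-15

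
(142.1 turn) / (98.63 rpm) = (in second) 86.44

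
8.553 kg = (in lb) 18.86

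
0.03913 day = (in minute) 56.35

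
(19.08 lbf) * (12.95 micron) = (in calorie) 0.0002627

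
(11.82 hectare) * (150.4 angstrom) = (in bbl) 0.01118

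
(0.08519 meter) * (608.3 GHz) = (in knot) 1.007e+11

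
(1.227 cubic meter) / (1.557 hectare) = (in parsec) 2.554e-21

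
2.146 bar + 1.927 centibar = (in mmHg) 1624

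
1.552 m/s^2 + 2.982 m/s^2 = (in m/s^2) 4.534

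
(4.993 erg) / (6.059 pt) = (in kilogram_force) 2.382e-05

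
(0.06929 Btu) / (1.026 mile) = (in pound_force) 0.009953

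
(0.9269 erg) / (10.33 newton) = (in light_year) 9.484e-25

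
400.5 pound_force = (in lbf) 400.5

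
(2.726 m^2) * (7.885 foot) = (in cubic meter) 6.552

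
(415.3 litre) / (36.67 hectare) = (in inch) 4.459e-05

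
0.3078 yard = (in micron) 2.815e+05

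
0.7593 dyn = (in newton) 7.593e-06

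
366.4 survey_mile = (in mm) 5.897e+08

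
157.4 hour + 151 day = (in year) 0.4317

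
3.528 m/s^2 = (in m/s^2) 3.528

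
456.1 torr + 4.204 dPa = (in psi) 8.82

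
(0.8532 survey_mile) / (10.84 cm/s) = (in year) 0.0004017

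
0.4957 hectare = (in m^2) 4957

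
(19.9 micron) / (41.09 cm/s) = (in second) 4.843e-05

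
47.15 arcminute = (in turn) 0.002183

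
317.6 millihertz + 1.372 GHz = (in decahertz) 1.372e+08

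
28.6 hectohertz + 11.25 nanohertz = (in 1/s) 2860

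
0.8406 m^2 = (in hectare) 8.406e-05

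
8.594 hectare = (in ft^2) 9.251e+05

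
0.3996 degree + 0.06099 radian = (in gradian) 4.327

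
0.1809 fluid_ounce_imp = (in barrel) 3.233e-05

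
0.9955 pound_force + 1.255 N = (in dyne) 5.683e+05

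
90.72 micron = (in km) 9.072e-08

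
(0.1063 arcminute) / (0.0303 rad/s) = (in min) 1.701e-05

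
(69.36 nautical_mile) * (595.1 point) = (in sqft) 2.903e+05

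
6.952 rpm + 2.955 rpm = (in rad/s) 1.037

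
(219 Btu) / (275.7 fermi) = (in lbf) 1.884e+17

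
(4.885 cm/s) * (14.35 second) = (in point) 1987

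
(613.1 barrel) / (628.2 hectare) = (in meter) 1.552e-05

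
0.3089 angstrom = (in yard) 3.378e-11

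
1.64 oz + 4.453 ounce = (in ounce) 6.093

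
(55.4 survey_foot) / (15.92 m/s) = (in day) 1.228e-05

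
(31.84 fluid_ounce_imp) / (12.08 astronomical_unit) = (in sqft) 5.389e-15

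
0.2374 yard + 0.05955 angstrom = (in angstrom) 2.171e+09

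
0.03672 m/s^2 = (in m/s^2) 0.03672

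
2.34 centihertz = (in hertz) 0.0234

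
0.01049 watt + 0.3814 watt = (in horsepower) 0.0005255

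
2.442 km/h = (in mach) 0.001992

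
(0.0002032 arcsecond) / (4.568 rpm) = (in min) 3.432e-11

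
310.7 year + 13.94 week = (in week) 1.621e+04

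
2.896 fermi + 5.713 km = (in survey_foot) 1.874e+04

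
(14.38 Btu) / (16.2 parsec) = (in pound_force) 6.823e-15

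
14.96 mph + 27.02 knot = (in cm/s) 2059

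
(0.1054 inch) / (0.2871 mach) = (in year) 8.684e-13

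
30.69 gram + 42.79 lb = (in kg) 19.44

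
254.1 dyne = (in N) 0.002541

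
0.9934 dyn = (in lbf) 2.233e-06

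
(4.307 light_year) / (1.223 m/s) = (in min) 5.553e+14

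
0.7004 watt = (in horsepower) 0.0009393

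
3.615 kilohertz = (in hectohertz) 36.15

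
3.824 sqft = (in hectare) 3.553e-05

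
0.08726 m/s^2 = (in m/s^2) 0.08726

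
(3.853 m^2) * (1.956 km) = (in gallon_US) 1.991e+06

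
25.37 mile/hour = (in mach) 0.03331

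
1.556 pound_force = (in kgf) 0.7058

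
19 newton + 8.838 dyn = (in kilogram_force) 1.937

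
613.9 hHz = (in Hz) 6.139e+04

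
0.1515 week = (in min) 1527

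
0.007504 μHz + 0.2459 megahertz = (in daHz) 2.459e+04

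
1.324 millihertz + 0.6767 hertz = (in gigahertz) 6.78e-10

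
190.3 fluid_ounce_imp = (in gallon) 1.428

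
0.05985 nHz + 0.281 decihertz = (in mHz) 28.1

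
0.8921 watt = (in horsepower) 0.001196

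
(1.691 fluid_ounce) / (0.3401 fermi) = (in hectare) 1.47e+07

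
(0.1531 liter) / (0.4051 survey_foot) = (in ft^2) 0.01335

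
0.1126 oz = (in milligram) 3192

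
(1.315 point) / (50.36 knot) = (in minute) 2.984e-07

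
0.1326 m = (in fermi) 1.326e+14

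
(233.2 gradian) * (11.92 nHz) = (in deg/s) 2.502e-06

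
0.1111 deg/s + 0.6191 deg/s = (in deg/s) 0.7302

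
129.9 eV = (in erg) 2.081e-10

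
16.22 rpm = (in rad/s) 1.699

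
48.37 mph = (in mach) 0.0635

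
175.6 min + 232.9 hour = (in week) 1.404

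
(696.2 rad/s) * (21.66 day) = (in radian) 1.303e+09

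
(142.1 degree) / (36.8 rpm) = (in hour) 0.0001788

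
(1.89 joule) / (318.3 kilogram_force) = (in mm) 0.6055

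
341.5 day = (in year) 0.9356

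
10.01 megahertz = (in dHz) 1.001e+08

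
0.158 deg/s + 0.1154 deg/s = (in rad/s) 0.004772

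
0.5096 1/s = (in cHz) 50.96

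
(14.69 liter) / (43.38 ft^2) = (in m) 0.003645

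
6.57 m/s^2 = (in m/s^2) 6.57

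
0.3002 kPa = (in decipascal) 3002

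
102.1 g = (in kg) 0.1021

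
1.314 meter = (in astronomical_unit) 8.784e-12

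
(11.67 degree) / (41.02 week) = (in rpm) 7.84e-08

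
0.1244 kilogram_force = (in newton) 1.22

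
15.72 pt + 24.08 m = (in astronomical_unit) 1.61e-10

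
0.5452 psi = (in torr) 28.19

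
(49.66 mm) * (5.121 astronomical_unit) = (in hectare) 3.804e+06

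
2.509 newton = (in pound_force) 0.564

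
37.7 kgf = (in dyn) 3.697e+07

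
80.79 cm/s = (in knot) 1.57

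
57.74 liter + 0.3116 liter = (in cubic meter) 0.05805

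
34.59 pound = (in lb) 34.59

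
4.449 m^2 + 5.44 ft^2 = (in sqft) 53.33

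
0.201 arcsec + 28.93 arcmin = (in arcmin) 28.93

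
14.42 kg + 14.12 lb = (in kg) 20.82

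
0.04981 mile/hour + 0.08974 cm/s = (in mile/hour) 0.05182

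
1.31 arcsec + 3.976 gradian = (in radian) 0.06246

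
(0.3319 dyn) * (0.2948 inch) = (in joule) 2.485e-08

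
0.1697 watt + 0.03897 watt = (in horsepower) 0.0002798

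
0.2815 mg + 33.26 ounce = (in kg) 0.9429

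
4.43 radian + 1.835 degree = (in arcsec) 9.204e+05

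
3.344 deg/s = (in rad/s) 0.05836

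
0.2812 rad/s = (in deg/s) 16.11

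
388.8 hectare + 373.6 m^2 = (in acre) 960.8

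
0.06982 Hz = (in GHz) 6.982e-11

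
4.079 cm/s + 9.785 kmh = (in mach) 0.008102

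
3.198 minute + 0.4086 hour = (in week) 0.002749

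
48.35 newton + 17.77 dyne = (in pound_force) 10.87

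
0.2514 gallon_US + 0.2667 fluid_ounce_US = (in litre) 0.9595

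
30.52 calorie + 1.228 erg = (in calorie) 30.52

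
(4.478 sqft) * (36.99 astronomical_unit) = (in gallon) 6.081e+14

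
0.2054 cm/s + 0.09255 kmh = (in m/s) 0.02776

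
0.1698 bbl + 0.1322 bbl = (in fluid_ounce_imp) 1690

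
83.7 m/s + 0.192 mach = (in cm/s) 1.491e+04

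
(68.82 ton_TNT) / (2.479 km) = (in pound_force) 2.611e+07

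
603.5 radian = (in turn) 96.05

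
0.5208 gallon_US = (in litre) 1.971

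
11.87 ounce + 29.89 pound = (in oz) 490.1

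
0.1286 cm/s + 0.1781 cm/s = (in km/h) 0.01104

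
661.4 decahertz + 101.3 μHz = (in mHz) 6.614e+06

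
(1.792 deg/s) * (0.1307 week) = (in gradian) 1.574e+05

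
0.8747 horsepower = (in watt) 652.3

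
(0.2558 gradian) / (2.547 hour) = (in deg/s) 2.511e-05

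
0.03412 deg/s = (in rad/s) 0.0005955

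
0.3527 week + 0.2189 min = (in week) 0.3527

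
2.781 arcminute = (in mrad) 0.809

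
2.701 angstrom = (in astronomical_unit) 1.806e-21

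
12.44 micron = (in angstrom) 1.244e+05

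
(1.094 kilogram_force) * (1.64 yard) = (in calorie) 3.845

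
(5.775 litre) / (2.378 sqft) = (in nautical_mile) 1.411e-05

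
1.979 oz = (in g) 56.1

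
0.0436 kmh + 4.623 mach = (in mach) 4.623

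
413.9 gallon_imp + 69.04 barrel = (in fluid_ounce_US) 4.348e+05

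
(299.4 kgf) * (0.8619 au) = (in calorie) 9.048e+13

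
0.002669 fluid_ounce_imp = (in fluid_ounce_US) 0.002564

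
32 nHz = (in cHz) 3.2e-06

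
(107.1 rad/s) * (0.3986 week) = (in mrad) 2.582e+10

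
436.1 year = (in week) 2.274e+04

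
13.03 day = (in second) 1.126e+06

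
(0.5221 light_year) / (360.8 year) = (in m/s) 4.341e+05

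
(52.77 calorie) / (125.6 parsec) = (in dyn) 5.697e-12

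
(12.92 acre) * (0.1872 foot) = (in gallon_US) 7.881e+05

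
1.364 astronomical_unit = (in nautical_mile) 1.102e+08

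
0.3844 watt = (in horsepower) 0.0005155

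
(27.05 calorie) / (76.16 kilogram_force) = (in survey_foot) 0.4972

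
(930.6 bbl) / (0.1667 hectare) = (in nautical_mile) 4.792e-05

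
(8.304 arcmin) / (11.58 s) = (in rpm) 0.001992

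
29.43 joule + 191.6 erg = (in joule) 29.43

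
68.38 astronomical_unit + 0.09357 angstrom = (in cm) 1.023e+15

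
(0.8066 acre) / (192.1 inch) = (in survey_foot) 2195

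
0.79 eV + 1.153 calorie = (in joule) 4.824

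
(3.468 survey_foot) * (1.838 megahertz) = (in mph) 4.346e+06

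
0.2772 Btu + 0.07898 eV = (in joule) 292.5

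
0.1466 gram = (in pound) 0.0003232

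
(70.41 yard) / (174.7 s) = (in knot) 0.7164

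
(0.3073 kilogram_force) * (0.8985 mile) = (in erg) 4.358e+10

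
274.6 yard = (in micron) 2.511e+08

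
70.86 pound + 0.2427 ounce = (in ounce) 1134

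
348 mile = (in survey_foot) 1.837e+06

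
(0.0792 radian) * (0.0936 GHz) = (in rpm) 7.079e+07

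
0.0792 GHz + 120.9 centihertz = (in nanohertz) 7.92e+16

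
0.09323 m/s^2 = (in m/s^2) 0.09323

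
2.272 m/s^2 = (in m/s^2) 2.272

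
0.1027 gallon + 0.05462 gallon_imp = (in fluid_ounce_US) 21.54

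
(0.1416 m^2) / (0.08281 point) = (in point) 1.374e+07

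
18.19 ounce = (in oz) 18.19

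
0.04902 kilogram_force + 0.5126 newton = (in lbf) 0.2233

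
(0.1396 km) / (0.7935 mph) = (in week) 0.0006507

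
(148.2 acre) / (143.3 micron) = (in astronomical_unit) 0.02798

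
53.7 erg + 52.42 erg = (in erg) 106.1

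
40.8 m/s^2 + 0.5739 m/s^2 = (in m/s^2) 41.37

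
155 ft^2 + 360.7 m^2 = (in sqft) 4038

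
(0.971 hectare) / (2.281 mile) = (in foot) 8.678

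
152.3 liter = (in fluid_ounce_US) 5150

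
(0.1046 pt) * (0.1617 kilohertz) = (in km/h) 0.02148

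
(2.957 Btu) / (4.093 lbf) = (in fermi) 1.714e+17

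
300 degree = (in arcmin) 1.8e+04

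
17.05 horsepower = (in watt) 1.271e+04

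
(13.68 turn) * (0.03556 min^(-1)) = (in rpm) 0.4865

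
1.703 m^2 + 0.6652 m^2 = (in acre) 0.0005852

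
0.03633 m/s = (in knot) 0.07062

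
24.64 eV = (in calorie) 9.435e-19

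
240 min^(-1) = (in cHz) 400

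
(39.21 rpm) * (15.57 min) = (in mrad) 3.836e+06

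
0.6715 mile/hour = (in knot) 0.5835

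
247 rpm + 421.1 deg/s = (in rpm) 317.2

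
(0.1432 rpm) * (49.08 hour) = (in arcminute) 9.109e+06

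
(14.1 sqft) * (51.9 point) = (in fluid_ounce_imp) 844.1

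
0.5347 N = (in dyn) 5.347e+04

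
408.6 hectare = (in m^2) 4.086e+06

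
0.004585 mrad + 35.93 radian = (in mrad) 3.593e+04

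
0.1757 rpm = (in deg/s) 1.054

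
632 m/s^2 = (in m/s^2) 632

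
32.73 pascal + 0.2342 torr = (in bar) 0.0006395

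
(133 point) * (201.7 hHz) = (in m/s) 946.4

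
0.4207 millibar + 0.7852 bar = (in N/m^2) 7.856e+04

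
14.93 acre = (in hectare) 6.042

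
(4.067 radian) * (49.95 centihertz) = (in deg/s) 116.4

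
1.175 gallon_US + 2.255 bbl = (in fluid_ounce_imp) 1.277e+04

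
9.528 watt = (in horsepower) 0.01278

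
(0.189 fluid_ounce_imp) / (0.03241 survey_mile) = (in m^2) 1.03e-07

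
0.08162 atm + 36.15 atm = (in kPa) 3671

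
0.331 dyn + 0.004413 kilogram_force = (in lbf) 0.00973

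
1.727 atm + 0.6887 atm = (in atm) 2.416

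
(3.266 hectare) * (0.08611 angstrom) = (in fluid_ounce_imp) 0.009898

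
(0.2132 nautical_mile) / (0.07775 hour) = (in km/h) 5.078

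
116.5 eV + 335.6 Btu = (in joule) 3.541e+05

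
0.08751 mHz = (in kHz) 8.751e-08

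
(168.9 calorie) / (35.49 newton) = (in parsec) 6.453e-16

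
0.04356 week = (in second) 2.635e+04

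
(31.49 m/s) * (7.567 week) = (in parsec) 4.67e-09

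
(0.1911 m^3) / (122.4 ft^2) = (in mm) 16.81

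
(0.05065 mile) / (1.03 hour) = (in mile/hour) 0.04917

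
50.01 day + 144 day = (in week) 27.72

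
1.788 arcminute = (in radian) 0.0005201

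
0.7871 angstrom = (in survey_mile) 4.891e-14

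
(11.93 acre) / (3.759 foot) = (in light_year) 4.454e-12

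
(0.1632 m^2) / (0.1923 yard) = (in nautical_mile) 0.0005011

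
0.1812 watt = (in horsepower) 0.000243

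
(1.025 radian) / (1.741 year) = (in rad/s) 1.867e-08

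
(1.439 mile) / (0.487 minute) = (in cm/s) 7926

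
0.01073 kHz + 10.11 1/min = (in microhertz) 1.09e+07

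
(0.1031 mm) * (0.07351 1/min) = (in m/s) 1.263e-07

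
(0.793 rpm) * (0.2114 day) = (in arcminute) 5.214e+06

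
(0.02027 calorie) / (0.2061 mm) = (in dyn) 4.115e+07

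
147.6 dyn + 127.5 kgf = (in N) 1250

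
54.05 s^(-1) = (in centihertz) 5405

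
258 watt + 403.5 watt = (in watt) 661.5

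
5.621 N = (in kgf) 0.5732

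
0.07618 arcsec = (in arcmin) 0.00127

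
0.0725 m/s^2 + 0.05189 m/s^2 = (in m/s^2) 0.1244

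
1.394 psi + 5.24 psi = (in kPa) 45.74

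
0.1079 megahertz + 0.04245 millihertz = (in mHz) 1.079e+08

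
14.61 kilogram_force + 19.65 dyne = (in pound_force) 32.21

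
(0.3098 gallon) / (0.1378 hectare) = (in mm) 0.000851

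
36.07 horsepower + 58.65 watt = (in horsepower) 36.15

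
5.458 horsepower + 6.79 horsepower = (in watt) 9133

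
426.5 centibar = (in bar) 4.265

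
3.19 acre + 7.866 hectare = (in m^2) 9.157e+04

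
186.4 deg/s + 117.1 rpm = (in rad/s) 15.52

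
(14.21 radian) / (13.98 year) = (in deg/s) 1.847e-06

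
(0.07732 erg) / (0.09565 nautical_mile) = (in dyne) 4.365e-06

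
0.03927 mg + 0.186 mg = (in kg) 2.253e-07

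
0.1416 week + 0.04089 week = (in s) 1.104e+05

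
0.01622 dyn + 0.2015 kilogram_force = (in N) 1.976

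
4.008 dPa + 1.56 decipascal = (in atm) 5.495e-06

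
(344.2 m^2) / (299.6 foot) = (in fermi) 3.769e+15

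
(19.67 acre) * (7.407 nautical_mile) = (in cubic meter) 1.092e+09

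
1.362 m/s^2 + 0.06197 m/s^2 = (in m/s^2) 1.424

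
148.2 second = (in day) 0.001715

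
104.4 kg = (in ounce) 3683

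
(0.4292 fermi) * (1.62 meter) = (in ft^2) 7.484e-15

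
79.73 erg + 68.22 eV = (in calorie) 1.906e-06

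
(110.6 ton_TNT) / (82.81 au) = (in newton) 0.03735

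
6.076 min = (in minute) 6.076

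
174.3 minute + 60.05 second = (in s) 1.052e+04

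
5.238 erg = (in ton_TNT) 1.252e-16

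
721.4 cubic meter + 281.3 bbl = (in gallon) 2.024e+05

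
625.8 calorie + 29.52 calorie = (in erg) 2.742e+10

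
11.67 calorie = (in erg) 4.883e+08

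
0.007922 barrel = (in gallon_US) 0.3327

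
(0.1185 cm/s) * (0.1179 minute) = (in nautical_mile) 4.526e-06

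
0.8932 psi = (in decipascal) 6.158e+04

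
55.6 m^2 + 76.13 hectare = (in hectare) 76.14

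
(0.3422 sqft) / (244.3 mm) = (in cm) 13.01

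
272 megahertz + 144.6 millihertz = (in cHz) 2.72e+10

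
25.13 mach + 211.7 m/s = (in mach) 25.75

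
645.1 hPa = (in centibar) 64.51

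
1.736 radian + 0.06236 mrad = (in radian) 1.736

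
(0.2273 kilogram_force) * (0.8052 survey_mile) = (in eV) 1.803e+22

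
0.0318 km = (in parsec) 1.031e-15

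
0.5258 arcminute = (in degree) 0.008763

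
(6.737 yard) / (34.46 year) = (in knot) 1.102e-08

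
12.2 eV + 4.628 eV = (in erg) 2.696e-11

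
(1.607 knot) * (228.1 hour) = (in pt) 1.924e+09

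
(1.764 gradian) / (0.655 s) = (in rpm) 0.404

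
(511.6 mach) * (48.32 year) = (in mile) 1.649e+11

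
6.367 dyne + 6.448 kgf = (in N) 63.23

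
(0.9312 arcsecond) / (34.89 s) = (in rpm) 1.236e-06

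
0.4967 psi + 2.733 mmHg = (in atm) 0.03739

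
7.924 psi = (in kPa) 54.63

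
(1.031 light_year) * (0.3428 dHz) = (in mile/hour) 7.48e+14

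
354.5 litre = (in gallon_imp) 77.98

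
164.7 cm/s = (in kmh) 5.929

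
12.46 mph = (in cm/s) 557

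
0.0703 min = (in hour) 0.001172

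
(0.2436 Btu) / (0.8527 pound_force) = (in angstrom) 6.776e+11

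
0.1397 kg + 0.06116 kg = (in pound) 0.4428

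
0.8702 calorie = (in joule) 3.641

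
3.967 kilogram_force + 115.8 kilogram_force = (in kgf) 119.8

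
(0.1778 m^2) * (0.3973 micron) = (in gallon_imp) 1.554e-05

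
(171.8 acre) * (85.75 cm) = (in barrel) 3.75e+06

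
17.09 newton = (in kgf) 1.743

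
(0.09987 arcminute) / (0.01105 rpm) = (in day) 2.906e-07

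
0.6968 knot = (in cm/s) 35.85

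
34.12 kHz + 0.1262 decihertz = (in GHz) 3.412e-05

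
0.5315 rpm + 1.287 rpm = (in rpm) 1.819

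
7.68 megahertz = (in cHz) 7.68e+08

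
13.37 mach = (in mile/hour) 1.018e+04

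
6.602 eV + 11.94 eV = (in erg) 2.971e-11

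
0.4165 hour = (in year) 4.755e-05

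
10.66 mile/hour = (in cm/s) 476.5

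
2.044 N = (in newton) 2.044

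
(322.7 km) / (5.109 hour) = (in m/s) 17.55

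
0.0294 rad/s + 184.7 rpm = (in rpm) 185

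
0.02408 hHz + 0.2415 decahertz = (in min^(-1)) 289.4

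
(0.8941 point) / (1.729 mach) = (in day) 6.201e-12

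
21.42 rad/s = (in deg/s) 1227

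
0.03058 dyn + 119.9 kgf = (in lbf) 264.3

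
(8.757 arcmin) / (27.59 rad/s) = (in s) 9.233e-05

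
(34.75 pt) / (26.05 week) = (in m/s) 7.781e-10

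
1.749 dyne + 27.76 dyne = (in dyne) 29.51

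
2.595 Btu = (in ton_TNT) 6.544e-07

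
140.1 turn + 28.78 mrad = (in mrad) 8.803e+05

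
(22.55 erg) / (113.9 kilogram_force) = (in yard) 2.208e-09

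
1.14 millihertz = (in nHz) 1.14e+06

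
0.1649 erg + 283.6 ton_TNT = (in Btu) 1.125e+09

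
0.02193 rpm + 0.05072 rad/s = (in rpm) 0.5063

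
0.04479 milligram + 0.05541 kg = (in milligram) 5.541e+04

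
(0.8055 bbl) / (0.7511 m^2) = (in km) 0.0001705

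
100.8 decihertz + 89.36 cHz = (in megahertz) 1.097e-05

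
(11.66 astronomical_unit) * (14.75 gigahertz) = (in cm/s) 2.573e+24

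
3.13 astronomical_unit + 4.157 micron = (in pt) 1.327e+15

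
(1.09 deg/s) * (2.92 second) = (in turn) 0.008841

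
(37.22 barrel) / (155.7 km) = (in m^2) 3.801e-05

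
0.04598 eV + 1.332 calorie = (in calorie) 1.332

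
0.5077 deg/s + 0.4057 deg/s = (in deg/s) 0.9134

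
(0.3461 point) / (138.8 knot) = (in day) 1.979e-11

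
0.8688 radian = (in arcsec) 1.792e+05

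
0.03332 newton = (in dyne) 3332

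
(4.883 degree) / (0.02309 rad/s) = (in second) 3.691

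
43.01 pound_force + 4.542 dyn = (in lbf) 43.01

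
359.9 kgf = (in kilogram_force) 359.9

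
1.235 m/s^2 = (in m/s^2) 1.235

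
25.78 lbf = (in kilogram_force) 11.69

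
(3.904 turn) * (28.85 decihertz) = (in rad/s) 70.77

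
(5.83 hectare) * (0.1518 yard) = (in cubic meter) 8092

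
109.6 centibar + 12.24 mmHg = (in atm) 1.098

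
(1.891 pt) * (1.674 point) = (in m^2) 3.94e-07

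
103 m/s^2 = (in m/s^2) 103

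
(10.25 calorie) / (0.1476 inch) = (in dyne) 1.144e+09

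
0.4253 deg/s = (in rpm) 0.07088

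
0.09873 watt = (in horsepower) 0.0001324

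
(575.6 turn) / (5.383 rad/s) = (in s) 671.9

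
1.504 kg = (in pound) 3.316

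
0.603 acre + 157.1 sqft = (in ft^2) 2.642e+04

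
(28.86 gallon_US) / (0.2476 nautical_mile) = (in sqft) 0.002564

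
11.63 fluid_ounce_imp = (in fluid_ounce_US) 11.17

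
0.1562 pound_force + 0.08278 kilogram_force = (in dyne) 1.507e+05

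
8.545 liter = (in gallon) 2.257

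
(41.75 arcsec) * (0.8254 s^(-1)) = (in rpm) 0.001595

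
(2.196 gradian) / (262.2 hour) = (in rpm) 3.49e-07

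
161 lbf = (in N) 716.2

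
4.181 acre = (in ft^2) 1.821e+05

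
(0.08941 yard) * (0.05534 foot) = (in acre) 3.408e-07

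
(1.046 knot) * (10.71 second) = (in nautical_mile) 0.003112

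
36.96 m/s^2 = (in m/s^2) 36.96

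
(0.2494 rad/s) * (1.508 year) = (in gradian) 7.551e+08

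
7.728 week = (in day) 54.1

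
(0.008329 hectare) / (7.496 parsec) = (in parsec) 1.167e-32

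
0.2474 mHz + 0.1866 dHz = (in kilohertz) 1.891e-05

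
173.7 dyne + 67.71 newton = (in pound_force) 15.22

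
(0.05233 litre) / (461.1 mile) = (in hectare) 7.052e-15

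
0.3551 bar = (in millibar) 355.1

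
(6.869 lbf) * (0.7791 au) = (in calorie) 8.512e+11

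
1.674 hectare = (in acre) 4.137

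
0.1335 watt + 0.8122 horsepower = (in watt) 605.8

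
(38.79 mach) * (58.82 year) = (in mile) 1.522e+10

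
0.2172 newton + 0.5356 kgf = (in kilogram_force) 0.5577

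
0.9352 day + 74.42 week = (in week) 74.55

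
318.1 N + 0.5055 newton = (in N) 318.6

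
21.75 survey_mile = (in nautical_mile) 18.9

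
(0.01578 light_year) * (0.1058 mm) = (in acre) 3.903e+06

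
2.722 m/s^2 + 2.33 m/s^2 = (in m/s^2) 5.052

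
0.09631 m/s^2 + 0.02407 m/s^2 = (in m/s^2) 0.1204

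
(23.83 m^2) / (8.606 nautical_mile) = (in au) 9.994e-15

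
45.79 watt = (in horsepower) 0.06141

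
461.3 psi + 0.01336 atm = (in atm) 31.4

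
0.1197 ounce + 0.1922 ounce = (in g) 8.842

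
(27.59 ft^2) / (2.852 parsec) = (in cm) 2.913e-15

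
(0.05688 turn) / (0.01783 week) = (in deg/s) 0.001899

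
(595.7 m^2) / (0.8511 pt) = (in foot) 6.509e+06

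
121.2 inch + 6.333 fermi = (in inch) 121.2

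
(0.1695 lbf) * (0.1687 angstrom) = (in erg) 0.0001272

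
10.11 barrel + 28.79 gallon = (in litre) 1716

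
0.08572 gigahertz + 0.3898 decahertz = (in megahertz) 85.72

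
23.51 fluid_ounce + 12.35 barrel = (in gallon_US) 518.9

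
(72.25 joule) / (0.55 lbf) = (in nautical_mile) 0.01595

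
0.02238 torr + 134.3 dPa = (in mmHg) 0.1231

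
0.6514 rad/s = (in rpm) 6.22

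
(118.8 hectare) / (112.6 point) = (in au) 0.0001999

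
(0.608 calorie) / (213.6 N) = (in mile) 7.4e-06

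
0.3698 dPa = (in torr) 0.0002774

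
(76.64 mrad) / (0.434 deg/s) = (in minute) 0.1686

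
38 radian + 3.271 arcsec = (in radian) 38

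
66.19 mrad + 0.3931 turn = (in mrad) 2536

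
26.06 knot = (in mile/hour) 29.99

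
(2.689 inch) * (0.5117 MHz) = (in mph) 7.818e+04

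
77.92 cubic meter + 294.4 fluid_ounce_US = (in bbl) 490.2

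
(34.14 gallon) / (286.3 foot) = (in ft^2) 0.01594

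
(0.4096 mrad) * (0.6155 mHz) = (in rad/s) 2.521e-07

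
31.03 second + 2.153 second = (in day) 0.0003841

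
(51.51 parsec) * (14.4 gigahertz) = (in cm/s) 2.289e+30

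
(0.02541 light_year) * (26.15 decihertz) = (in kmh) 2.263e+15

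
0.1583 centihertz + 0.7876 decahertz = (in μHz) 7.878e+06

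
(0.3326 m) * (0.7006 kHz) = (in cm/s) 2.33e+04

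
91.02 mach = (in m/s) 3.099e+04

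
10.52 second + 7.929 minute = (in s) 486.3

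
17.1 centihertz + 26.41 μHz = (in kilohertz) 0.000171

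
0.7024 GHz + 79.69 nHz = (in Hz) 7.024e+08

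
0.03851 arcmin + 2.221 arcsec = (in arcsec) 4.532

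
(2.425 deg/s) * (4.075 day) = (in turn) 2372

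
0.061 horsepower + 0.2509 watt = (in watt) 45.74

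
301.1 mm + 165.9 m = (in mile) 0.1033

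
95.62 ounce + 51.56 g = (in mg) 2.762e+06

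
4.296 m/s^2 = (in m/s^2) 4.296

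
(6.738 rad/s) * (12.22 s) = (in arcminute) 2.831e+05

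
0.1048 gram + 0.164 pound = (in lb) 0.1642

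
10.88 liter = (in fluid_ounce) 367.9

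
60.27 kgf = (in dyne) 5.91e+07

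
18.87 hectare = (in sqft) 2.031e+06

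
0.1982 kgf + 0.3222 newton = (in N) 2.266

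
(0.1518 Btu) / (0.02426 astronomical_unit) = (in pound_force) 9.921e-09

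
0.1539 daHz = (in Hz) 1.539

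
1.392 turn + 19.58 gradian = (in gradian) 576.4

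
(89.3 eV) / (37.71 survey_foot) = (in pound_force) 2.798e-19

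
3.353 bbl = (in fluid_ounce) 1.803e+04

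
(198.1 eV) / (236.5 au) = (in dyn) 8.971e-26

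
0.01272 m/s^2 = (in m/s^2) 0.01272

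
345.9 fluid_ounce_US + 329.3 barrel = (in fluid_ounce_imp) 1.843e+06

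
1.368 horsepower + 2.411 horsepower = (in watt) 2818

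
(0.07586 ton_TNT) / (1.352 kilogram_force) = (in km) 2.394e+04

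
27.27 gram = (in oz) 0.9619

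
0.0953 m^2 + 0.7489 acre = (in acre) 0.7489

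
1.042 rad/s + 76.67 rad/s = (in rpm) 742.1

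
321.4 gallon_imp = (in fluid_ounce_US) 4.941e+04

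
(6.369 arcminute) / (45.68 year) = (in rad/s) 1.286e-12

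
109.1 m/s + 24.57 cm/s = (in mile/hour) 244.6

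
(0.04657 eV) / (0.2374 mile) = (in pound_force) 4.39e-24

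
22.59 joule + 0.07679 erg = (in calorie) 5.399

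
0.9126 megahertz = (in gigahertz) 0.0009126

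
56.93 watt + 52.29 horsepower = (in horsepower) 52.37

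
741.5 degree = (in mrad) 1.294e+04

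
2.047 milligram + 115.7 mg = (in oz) 0.004153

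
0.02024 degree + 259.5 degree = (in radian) 4.529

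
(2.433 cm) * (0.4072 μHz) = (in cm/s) 9.907e-07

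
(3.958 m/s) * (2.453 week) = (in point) 1.665e+10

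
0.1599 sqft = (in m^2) 0.01486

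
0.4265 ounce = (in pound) 0.02666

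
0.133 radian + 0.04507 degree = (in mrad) 133.8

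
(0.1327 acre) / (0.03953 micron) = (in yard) 1.486e+10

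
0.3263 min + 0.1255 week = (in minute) 1265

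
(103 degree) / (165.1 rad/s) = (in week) 1.8e-08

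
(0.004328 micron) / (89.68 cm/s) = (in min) 8.043e-11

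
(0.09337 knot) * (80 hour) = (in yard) 1.513e+04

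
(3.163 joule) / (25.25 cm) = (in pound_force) 2.816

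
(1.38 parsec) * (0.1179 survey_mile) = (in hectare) 8.08e+14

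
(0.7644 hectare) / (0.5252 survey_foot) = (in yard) 5.222e+04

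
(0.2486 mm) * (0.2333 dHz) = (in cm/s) 0.00058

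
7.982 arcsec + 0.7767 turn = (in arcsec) 1.007e+06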